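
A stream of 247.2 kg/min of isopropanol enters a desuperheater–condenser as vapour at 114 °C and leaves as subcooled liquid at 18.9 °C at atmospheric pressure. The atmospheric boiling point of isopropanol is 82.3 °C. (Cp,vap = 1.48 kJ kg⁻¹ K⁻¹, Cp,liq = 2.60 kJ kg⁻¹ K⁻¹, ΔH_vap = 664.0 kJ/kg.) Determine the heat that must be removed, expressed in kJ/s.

Q_c = 3610 kJ/s

vapour 114→82.3 °C: -46.916 kJ/kg
condensation at 82.3 °C: -664 kJ/kg
liquid 82.3→18.9 °C: -164.84 kJ/kg
Δh = -46.916 + -664 + -164.84 = -875.76 kJ/kg
Q = ṁ·Δh = 247.2 kg/min × -875.76 kJ/kg = -216490 kJ/min
|Q| = 3608.1 kW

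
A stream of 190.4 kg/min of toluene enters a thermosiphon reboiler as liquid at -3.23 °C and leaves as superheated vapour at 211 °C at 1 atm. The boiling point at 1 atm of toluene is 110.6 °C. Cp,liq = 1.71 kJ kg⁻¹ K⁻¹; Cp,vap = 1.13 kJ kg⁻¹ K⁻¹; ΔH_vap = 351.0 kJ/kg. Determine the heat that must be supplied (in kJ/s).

liquid -3.23→110.6 °C: 194.65 kJ/kg
vaporisation at 110.6 °C: 351 kJ/kg
vapour 110.6→211 °C: 113.45 kJ/kg
Δh = 194.65 + 351 + 113.45 = 659.1 kJ/kg
Q = ṁ·Δh = 190.4 kg/min × 659.1 kJ/kg = 125490 kJ/min
|Q| = 2091.5 kW

Q = 2090 kJ/s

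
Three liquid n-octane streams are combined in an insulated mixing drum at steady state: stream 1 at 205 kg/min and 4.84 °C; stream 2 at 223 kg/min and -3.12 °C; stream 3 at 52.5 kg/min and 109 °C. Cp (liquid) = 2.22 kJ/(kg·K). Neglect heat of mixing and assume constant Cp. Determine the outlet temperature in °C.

T_out = 12.5 °C

No heat crosses the boundary, so H_out = H_in.
Σ ṁᵢCp,ᵢTᵢ = 205×2.22×4.84 + 223×2.22×-3.12 + 52.5×2.22×109 = 13362
Σ ṁᵢCp,ᵢ = 205×2.22 + 223×2.22 + 52.5×2.22 = 1066.7
T_out = 13362 / 1066.7 = 12.526 °C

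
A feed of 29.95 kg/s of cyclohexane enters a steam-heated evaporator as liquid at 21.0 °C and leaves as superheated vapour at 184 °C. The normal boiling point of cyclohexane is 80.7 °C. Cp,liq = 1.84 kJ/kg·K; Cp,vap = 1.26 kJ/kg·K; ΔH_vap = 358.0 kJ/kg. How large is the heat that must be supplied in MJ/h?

Q = 64500 MJ/h

liquid 21.0→80.7 °C: 109.85 kJ/kg
vaporisation at 80.7 °C: 358 kJ/kg
vapour 80.7→184 °C: 130.16 kJ/kg
Δh = 109.85 + 358 + 130.16 = 598.01 kJ/kg
Q = ṁ·Δh = 29.95 kg/s × 598.01 kJ/kg = 17910 kJ/s
|Q| = 17910 kW = 64477 MJ/h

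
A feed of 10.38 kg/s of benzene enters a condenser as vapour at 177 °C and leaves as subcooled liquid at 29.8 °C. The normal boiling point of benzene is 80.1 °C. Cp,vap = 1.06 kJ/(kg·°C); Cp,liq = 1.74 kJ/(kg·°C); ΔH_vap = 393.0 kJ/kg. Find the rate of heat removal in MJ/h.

vapour 177→80.1 °C: -102.71 kJ/kg
condensation at 80.1 °C: -393 kJ/kg
liquid 80.1→29.8 °C: -87.522 kJ/kg
Δh = -102.71 + -393 + -87.522 = -583.24 kJ/kg
Q = ṁ·Δh = 10.38 kg/s × -583.24 kJ/kg = -6054 kJ/s
|Q| = 6054 kW = 21794 MJ/h

Q_c = 21800 MJ/h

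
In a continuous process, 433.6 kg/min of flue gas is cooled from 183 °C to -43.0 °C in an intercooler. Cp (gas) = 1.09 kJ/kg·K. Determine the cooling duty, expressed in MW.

Q = ṁ·Cp·ΔT = 433.6 × 1.09 × (-43.0 − 183) = -106810 kJ/min
Converting: 106810 / 60 s = 1780.2 kW
Cooling duty = 1.7802 MW

Q_c = 1.78 MW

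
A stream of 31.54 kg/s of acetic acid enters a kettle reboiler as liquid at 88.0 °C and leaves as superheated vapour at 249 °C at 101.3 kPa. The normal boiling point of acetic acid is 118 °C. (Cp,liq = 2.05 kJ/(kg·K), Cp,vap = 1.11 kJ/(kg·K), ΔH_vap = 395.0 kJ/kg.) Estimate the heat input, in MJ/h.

Q = 68300 MJ/h

liquid 88.0→118 °C: 61.5 kJ/kg
vaporisation at 118 °C: 395 kJ/kg
vapour 118→249 °C: 145.41 kJ/kg
Δh = 61.5 + 395 + 145.41 = 601.91 kJ/kg
Q = ṁ·Δh = 31.54 kg/s × 601.91 kJ/kg = 18984 kJ/s
|Q| = 18984 kW = 68343 MJ/h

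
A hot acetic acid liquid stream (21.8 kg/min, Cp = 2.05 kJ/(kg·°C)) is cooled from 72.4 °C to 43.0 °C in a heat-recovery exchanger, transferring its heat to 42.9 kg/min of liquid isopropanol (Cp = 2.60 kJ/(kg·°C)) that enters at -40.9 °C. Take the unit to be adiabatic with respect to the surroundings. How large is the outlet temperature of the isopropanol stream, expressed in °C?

Heat released by hot stream: Q = 21.8 × 2.05 × (72.4 − 43.0) = 1313.9 kJ/min
Energy balance on cold side (adiabatic exchanger): Q = ṁ_c·Cp_c·(T_c,out − T_c,in)
T_c,out = -40.9 + 1313.9/(42.9 × 2.60) = -29.12 °C

T_c,out = -29.1 °C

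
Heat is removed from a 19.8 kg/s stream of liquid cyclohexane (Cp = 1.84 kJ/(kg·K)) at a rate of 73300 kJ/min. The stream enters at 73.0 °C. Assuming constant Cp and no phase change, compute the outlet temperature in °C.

Q = 73300 kJ/min = 1221.7 kJ/s
ΔT = Q/(ṁ·Cp) = 1221.7/(19.8×1.84) = 33.533 K
T_out = 73.0 − 33.533 = 39.467 °C

T_out = 39.5 °C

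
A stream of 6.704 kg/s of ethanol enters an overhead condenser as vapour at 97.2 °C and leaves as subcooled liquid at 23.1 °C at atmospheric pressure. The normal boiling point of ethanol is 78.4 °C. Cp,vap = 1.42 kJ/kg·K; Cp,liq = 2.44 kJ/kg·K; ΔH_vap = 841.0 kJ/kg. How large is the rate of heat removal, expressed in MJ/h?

vapour 97.2→78.4 °C: -26.696 kJ/kg
condensation at 78.4 °C: -841 kJ/kg
liquid 78.4→23.1 °C: -134.93 kJ/kg
Δh = -26.696 + -841 + -134.93 = -1002.6 kJ/kg
Q = ṁ·Δh = 6.704 kg/s × -1002.6 kJ/kg = -6721.6 kJ/s
|Q| = 6721.6 kW = 24198 MJ/h

Q_c = 24200 MJ/h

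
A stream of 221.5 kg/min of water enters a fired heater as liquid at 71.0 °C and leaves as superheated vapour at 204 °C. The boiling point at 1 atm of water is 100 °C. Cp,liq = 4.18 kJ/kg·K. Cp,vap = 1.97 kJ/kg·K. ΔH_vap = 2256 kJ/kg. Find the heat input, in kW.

liquid 71.0→100 °C: 121.22 kJ/kg
vaporisation at 100 °C: 2256 kJ/kg
vapour 100→204 °C: 204.88 kJ/kg
Δh = 121.22 + 2256 + 204.88 = 2582.1 kJ/kg
Q = ṁ·Δh = 221.5 kg/min × 2582.1 kJ/kg = 571940 kJ/min
|Q| = 9532.3 kW

Q = 9530 kW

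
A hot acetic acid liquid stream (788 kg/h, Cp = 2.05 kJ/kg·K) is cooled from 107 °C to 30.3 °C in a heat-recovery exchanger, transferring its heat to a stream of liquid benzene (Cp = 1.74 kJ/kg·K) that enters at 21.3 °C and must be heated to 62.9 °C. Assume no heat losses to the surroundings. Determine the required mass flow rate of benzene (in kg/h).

ṁ_c = 1710 kg/h

Heat released by hot stream: Q = 788 × 2.05 × (107 − 30.3) = 123900 kJ/h
Energy balance on cold side (adiabatic exchanger): Q = ṁ_c·Cp_c·(T_c,out − T_c,in)
ṁ_c = 123900 / [1.74 × (62.9 − 21.3)] = 1711.7 kg/h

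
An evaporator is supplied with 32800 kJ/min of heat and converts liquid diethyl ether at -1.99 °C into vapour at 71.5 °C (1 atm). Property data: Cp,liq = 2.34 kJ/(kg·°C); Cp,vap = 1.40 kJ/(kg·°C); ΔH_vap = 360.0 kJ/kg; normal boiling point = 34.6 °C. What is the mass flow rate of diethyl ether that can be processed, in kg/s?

ṁ = 1.10 kg/s

Δh = 2.34×(34.6−-1.99) + 360.0 + 1.40×(71.5−34.6) = 497.28 kJ/kg
Q = 32800 kJ/min = 546.67 kJ/s = 546.67 kJ/s
ṁ = Q/Δh = 546.67 / 497.28 = 1.0993 kg/s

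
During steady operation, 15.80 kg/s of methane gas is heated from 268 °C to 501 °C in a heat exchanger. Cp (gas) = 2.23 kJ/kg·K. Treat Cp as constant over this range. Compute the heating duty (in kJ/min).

Q = 493000 kJ/min

Q = ṁ·Cp·ΔT = 15.80 × 2.23 × (501 − 268) = 8209.5 kJ/s
Heating duty = 492570 kJ/min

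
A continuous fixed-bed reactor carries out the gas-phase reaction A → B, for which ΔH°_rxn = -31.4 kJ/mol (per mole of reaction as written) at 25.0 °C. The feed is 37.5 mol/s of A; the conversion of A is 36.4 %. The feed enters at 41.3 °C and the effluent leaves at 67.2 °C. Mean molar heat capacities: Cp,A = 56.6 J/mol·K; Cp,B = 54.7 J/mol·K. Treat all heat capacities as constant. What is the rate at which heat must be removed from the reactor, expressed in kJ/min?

Extent of reaction ξ = 0.364 × 37.5 = 13.65 mol/s
Reaction term: ξ·ΔH°_rxn = 13.65 × -31.4 = -428.61 kJ/s
Sensible, feed 41.3→25 °C: -34.597 kJ/s
Outlet flows (mol/s): A 23.85, B 13.65
Sensible, products 25→67.2 °C: 88.475 kJ/s
Q = ΔH = -374.73 kJ/s = -374.73 kW
Heat removed = 22484 kJ/min

Q_out = 22500 kJ/min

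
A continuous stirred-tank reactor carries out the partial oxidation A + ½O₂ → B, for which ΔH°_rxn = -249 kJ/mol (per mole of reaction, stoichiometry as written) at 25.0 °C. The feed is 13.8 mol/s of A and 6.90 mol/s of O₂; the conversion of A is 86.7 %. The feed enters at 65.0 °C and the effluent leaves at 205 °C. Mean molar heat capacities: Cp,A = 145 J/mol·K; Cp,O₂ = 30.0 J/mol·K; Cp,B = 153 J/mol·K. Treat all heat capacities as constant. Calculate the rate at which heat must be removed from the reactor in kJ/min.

Q_out = 161000 kJ/min

Extent of reaction ξ = 0.867 × 13.8 = 11.965 mol/s
Reaction term: ξ·ΔH°_rxn = 11.965 × -249 = -2979.2 kJ/s
Sensible, feed 65.0→25 °C: -88.32 kJ/s
Outlet flows (mol/s): A 1.8354, O₂ 0.9177, B 11.965
Sensible, products 25→205 °C: 382.36 kJ/s
Q = ΔH = -2685.1 kJ/s = -2685.1 kW
Heat removed = 161110 kJ/min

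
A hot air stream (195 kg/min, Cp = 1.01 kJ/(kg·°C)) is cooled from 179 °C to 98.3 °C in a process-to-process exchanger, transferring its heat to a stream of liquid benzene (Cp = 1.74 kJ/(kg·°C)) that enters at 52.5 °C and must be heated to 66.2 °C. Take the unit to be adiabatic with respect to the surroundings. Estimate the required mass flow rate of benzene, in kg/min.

ṁ_c = 667 kg/min

Heat released by hot stream: Q = 195 × 1.01 × (179 − 98.3) = 15894 kJ/min
Energy balance on cold side (adiabatic exchanger): Q = ṁ_c·Cp_c·(T_c,out − T_c,in)
ṁ_c = 15894 / [1.74 × (66.2 − 52.5)] = 666.74 kg/min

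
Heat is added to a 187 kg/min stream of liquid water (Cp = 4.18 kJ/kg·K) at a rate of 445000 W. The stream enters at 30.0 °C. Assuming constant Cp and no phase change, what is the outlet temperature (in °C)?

T_out = 64.2 °C

Q = 445000 W = 26700 kJ/min
ΔT = Q/(ṁ·Cp) = 26700/(187×4.18) = 34.158 K
T_out = 30.0 + 34.158 = 64.158 °C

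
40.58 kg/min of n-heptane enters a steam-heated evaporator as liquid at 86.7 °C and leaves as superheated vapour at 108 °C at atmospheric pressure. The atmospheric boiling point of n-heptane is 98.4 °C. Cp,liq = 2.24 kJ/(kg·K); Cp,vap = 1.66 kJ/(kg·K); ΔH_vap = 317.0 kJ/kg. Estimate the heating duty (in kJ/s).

Q = 243 kJ/s

liquid 86.7→98.4 °C: 26.208 kJ/kg
vaporisation at 98.4 °C: 317 kJ/kg
vapour 98.4→108 °C: 15.936 kJ/kg
Δh = 26.208 + 317 + 15.936 = 359.14 kJ/kg
Q = ṁ·Δh = 40.58 kg/min × 359.14 kJ/kg = 14574 kJ/min
|Q| = 242.9 kW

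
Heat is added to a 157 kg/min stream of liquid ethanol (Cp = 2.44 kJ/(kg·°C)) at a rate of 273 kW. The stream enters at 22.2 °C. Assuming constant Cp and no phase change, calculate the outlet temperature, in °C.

Q = 273 kW = 16380 kJ/min
ΔT = Q/(ṁ·Cp) = 16380/(157×2.44) = 42.759 K
T_out = 22.2 + 42.759 = 64.959 °C

T_out = 65.0 °C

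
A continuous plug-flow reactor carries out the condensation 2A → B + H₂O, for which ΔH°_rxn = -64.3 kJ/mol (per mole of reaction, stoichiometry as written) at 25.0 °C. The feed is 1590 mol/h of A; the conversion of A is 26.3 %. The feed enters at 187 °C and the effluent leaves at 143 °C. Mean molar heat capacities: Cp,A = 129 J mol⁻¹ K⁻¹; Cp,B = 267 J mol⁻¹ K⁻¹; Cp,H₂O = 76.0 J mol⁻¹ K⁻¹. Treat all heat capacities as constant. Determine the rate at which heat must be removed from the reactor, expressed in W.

Extent of reaction ξ = 0.263 × 1590 / 2 = 209.09 mol/h
Reaction term: ξ·ΔH°_rxn = 209.09 × -64.3 = -13444 kJ/h
Sensible, feed 187→25 °C: -33228 kJ/h
Outlet flows (mol/h): A 1171.8, B 209.09, H₂O 209.09
Sensible, products 25→143 °C: 26300 kJ/h
Q = ΔH = -20372 kJ/h = -5.6589 kW
Heat removed = 5658.9 W

Q_out = 5660 W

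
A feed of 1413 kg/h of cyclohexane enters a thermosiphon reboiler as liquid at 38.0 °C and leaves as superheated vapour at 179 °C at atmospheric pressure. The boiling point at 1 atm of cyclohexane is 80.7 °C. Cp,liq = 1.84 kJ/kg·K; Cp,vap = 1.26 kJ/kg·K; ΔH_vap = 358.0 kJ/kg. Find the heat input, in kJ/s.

liquid 38.0→80.7 °C: 78.568 kJ/kg
vaporisation at 80.7 °C: 358 kJ/kg
vapour 80.7→179 °C: 123.86 kJ/kg
Δh = 78.568 + 358 + 123.86 = 560.43 kJ/kg
Q = ṁ·Δh = 1413 kg/h × 560.43 kJ/kg = 791880 kJ/h
|Q| = 219.97 kW

Q = 220 kJ/s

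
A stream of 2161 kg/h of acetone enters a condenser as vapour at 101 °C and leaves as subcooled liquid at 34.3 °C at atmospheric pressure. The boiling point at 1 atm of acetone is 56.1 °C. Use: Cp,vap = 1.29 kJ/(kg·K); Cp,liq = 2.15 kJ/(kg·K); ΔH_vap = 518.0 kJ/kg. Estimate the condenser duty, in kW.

Q_c = 374 kW

vapour 101→56.1 °C: -57.921 kJ/kg
condensation at 56.1 °C: -518 kJ/kg
liquid 56.1→34.3 °C: -46.87 kJ/kg
Δh = -57.921 + -518 + -46.87 = -622.79 kJ/kg
Q = ṁ·Δh = 2161 kg/h × -622.79 kJ/kg = -1.3459e+06 kJ/h
|Q| = 373.85 kW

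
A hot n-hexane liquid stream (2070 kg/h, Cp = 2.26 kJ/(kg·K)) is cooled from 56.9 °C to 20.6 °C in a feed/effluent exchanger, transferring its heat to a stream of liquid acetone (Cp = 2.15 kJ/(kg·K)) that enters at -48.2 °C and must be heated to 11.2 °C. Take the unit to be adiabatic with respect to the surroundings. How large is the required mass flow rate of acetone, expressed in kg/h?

Heat released by hot stream: Q = 2070 × 2.26 × (56.9 − 20.6) = 169820 kJ/h
Energy balance on cold side (adiabatic exchanger): Q = ṁ_c·Cp_c·(T_c,out − T_c,in)
ṁ_c = 169820 / [2.15 × (11.2 − -48.2)] = 1329.7 kg/h

ṁ_c = 1330 kg/h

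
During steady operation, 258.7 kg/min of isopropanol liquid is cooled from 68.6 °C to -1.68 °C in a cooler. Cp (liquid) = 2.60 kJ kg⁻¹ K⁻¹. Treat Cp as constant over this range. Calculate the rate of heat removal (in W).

Q_c = 788000 W

Q = ṁ·Cp·ΔT = 258.7 × 2.60 × (-1.68 − 68.6) = -47272 kJ/min
Converting: 47272 / 60 s = 787.86 kW
Cooling duty = 787860 W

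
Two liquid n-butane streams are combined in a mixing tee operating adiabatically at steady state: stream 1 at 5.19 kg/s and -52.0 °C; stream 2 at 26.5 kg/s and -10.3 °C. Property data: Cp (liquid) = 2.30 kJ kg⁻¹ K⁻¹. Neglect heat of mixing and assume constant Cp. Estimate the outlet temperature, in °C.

T_out = -17.1 °C

Energy balance with Q = 0: Σ ṁᵢCp,ᵢ(T_out − Tᵢ) = 0
Σ ṁᵢCp,ᵢTᵢ = 5.19×2.30×-52.0 + 26.5×2.30×-10.3 = -1248.5
Σ ṁᵢCp,ᵢ = 5.19×2.30 + 26.5×2.30 = 72.887
T_out = -1248.5 / 72.887 = -17.129 °C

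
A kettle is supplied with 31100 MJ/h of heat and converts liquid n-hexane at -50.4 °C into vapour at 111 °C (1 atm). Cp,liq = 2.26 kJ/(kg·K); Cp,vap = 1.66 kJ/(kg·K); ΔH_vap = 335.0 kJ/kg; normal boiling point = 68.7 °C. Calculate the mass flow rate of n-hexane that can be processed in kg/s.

ṁ = 12.8 kg/s

Δh = 2.26×(68.7−-50.4) + 335.0 + 1.66×(111−68.7) = 674.38 kJ/kg
Q = 31100 MJ/h = 8638.9 kJ/s = 8638.9 kJ/s
ṁ = Q/Δh = 8638.9 / 674.38 = 12.81 kg/s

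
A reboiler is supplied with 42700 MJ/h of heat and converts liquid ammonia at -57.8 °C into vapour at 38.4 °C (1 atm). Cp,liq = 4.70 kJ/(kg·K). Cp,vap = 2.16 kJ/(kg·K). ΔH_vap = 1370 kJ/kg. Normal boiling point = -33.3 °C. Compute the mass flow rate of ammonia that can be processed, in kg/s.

Δh = 4.70×(-33.3−-57.8) + 1370 + 2.16×(38.4−-33.3) = 1640 kJ/kg
Q = 42700 MJ/h = 11861 kJ/s = 11861 kJ/s
ṁ = Q/Δh = 11861 / 1640 = 7.2323 kg/s

ṁ = 7.23 kg/s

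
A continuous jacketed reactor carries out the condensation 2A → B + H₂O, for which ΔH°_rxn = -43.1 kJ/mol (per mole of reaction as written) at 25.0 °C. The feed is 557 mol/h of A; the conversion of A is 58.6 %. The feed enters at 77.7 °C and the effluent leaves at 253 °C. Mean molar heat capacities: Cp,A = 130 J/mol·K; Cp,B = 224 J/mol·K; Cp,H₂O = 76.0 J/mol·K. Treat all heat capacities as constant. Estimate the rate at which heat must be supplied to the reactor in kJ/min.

Q_in = 119 kJ/min

Extent of reaction ξ = 0.586 × 557 / 2 = 163.2 mol/h
Reaction term: ξ·ΔH°_rxn = 163.2 × -43.1 = -7034 kJ/h
Sensible, feed 77.7→25 °C: -3816 kJ/h
Outlet flows (mol/h): A 230.6, B 163.2, H₂O 163.2
Sensible, products 25→253 °C: 17998 kJ/h
Q = ΔH = 7147.9 kJ/h = 1.9855 kW
Heat supplied = 119.13 kJ/min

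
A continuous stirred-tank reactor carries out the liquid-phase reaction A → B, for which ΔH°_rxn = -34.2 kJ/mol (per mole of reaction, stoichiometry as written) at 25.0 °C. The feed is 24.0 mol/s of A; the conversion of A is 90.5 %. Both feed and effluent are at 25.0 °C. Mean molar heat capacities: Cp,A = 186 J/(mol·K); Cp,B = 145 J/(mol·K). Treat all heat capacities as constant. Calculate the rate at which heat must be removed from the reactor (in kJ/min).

Q_out = 44600 kJ/min

Extent of reaction ξ = 0.905 × 24.0 = 21.72 mol/s
Reaction term: ξ·ΔH°_rxn = 21.72 × -34.2 = -742.82 kJ/s
Q = ΔH = -742.82 kJ/s = -742.82 kW
Heat removed = 44569 kJ/min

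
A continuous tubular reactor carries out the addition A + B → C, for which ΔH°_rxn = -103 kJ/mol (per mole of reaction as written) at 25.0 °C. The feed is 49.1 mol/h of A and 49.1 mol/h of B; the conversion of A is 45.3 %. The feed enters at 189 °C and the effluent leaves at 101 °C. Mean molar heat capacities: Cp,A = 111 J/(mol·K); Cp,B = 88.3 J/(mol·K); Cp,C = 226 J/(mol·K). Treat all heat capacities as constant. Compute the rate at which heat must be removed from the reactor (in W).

Q_out = 863 W

Extent of reaction ξ = 0.453 × 49.1 = 22.242 mol/h
Reaction term: ξ·ΔH°_rxn = 22.242 × -103 = -2291 kJ/h
Sensible, feed 189→25 °C: -1604.8 kJ/h
Outlet flows (mol/h): A 26.858, B 26.858, C 22.242
Sensible, products 25→101 °C: 788.84 kJ/h
Q = ΔH = -3107 kJ/h = -0.86304 kW
Heat removed = 863.04 W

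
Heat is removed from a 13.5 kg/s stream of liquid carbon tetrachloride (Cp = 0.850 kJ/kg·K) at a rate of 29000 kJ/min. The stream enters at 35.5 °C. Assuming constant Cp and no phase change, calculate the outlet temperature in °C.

Q = 29000 kJ/min = 483.33 kJ/s
ΔT = Q/(ṁ·Cp) = 483.33/(13.5×0.850) = 42.121 K
T_out = 35.5 − 42.121 = -6.6206 °C

T_out = -6.62 °C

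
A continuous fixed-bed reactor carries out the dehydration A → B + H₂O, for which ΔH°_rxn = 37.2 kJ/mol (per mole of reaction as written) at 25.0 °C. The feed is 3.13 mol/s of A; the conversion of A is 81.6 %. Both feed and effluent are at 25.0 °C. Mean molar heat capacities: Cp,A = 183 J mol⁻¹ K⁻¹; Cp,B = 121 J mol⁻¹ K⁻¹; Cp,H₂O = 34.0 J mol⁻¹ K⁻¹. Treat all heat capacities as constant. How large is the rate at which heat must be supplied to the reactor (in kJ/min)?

Q_in = 5700 kJ/min

Extent of reaction ξ = 0.816 × 3.13 = 2.5541 mol/s
Reaction term: ξ·ΔH°_rxn = 2.5541 × 37.2 = 95.012 kJ/s
Q = ΔH = 95.012 kJ/s = 95.012 kW
Heat supplied = 5700.7 kJ/min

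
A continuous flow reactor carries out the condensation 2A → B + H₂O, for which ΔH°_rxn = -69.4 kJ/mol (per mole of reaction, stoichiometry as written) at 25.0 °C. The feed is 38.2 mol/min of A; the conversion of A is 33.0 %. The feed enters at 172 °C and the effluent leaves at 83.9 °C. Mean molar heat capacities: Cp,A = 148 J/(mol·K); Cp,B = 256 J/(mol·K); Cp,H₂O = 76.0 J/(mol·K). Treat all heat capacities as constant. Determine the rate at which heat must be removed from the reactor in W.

Q_out = 15400 W

Extent of reaction ξ = 0.330 × 38.2 / 2 = 6.303 mol/min
Reaction term: ξ·ΔH°_rxn = 6.303 × -69.4 = -437.43 kJ/min
Sensible, feed 172→25 °C: -831.08 kJ/min
Outlet flows (mol/min): A 25.594, B 6.303, H₂O 6.303
Sensible, products 25→83.9 °C: 346.36 kJ/min
Q = ΔH = -922.15 kJ/min = -15.369 kW
Heat removed = 15369 W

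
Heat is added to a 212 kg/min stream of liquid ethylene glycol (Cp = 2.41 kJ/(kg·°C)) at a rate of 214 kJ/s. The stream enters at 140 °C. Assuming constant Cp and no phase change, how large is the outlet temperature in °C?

T_out = 165 °C

Q = 214 kJ/s = 12840 kJ/min
ΔT = Q/(ṁ·Cp) = 12840/(212×2.41) = 25.131 K
T_out = 140 + 25.131 = 165.13 °C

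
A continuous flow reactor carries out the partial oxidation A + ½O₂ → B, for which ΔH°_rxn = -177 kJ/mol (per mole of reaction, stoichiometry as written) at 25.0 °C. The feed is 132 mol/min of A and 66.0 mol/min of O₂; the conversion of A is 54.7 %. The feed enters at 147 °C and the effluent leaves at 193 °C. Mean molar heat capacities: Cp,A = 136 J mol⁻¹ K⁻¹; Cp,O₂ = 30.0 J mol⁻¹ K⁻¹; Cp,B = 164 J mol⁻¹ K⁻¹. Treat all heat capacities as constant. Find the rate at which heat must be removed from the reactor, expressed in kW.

Extent of reaction ξ = 0.547 × 132 = 72.204 mol/min
Reaction term: ξ·ΔH°_rxn = 72.204 × -177 = -12780 kJ/min
Sensible, feed 147→25 °C: -2431.7 kJ/min
Outlet flows (mol/min): A 59.796, O₂ 29.898, B 72.204
Sensible, products 25→193 °C: 3506.3 kJ/min
Q = ΔH = -11706 kJ/min = -195.09 kW
Heat removed = 195.09 kW

Q_out = 195 kW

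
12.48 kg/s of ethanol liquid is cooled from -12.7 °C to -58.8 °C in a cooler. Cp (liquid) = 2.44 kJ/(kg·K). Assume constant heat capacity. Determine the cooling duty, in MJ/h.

Q_c = 5050 MJ/h

Q = ṁ·Cp·ΔT = 12.48 × 2.44 × (-58.8 − -12.7) = -1403.8 kJ/s
Cooling duty = 5053.7 MJ/h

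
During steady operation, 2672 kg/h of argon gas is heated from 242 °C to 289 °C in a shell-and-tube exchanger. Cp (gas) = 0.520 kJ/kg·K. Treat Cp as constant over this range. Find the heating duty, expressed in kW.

Q = 18.1 kW

Q = ṁ·Cp·ΔT = 2672 × 0.520 × (289 − 242) = 65304 kJ/h
Converting: 65304 / 3600 s = 18.14 kW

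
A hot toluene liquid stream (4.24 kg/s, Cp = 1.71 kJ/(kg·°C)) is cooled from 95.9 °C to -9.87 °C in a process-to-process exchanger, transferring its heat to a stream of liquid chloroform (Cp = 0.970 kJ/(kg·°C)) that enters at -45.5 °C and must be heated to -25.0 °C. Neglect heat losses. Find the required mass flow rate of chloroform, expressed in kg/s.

Heat released by hot stream: Q = 4.24 × 1.71 × (95.9 − -9.87) = 766.87 kJ/s
Energy balance on cold side (adiabatic exchanger): Q = ṁ_c·Cp_c·(T_c,out − T_c,in)
ṁ_c = 766.87 / [0.970 × (-25.0 − -45.5)] = 38.565 kg/s

ṁ_c = 38.6 kg/s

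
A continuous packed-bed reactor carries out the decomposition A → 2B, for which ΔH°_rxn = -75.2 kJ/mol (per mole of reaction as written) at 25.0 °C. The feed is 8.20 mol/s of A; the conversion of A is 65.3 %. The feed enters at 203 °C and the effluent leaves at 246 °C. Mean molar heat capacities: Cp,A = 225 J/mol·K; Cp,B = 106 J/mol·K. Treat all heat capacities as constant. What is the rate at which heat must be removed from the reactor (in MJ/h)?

Q_out = 1220 MJ/h

Extent of reaction ξ = 0.653 × 8.20 = 5.3546 mol/s
Reaction term: ξ·ΔH°_rxn = 5.3546 × -75.2 = -402.67 kJ/s
Sensible, feed 203→25 °C: -328.41 kJ/s
Outlet flows (mol/s): A 2.8454, B 10.709
Sensible, products 25→246 °C: 392.36 kJ/s
Q = ΔH = -338.71 kJ/s = -338.71 kW
Heat removed = 1219.4 MJ/h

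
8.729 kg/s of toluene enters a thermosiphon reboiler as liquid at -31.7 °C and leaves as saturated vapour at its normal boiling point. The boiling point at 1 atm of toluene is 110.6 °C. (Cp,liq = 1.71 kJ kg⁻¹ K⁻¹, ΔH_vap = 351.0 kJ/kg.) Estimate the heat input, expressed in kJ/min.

liquid -31.7→110.6 °C: 243.33 kJ/kg
vaporisation at 110.6 °C: 351 kJ/kg
Δh = 243.33 + 351 = 594.33 kJ/kg
Q = ṁ·Δh = 8.729 kg/s × 594.33 kJ/kg = 5187.9 kJ/s
|Q| = 5187.9 kW = 311280 kJ/min

Q = 311000 kJ/min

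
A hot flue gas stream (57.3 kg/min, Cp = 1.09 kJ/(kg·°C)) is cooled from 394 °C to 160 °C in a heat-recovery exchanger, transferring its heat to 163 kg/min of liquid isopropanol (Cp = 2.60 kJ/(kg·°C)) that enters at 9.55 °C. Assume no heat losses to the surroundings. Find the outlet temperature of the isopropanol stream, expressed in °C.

Heat released by hot stream: Q = 57.3 × 1.09 × (394 − 160) = 14615 kJ/min
Energy balance on cold side (adiabatic exchanger): Q = ṁ_c·Cp_c·(T_c,out − T_c,in)
T_c,out = 9.55 + 14615/(163 × 2.60) = 44.035 °C

T_c,out = 44.0 °C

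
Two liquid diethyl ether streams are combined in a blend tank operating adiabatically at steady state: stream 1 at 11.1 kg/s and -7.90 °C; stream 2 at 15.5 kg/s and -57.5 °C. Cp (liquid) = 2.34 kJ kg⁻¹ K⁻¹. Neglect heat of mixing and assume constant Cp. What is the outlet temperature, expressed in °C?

T_out = -36.8 °C

No heat crosses the boundary, so H_out = H_in.
Σ ṁᵢCp,ᵢTᵢ = 11.1×2.34×-7.90 + 15.5×2.34×-57.5 = -2290.7
Σ ṁᵢCp,ᵢ = 11.1×2.34 + 15.5×2.34 = 62.244
T_out = -2290.7 / 62.244 = -36.802 °C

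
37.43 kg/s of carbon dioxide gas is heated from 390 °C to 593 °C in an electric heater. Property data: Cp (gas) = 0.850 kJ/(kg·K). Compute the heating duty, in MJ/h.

Q = 23300 MJ/h

Q = ṁ·Cp·ΔT = 37.43 × 0.850 × (593 − 390) = 6458.5 kJ/s
Heating duty = 23251 MJ/h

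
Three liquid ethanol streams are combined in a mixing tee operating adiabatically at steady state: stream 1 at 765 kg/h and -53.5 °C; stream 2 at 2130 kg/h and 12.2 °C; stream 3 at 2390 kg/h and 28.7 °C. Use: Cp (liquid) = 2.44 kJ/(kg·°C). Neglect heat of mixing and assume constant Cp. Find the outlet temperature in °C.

T_out = 10.2 °C

Adiabatic, steady state ⇒ Σ ṁᵢCp,ᵢ(T_out − Tᵢ) = 0
Σ ṁᵢCp,ᵢTᵢ = 765×2.44×-53.5 + 2130×2.44×12.2 + 2390×2.44×28.7 = 130910
Σ ṁᵢCp,ᵢ = 765×2.44 + 2130×2.44 + 2390×2.44 = 12895
T_out = 130910 / 12895 = 10.152 °C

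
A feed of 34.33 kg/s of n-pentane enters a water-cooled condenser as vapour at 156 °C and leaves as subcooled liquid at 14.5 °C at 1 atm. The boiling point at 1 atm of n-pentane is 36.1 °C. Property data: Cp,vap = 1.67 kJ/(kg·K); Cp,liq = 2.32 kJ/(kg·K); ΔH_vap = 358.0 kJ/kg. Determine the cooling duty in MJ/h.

vapour 156→36.1 °C: -200.23 kJ/kg
condensation at 36.1 °C: -358 kJ/kg
liquid 36.1→14.5 °C: -50.112 kJ/kg
Δh = -200.23 + -358 + -50.112 = -608.35 kJ/kg
Q = ṁ·Δh = 34.33 kg/s × -608.35 kJ/kg = -20884 kJ/s
|Q| = 20884 kW = 75184 MJ/h

Q_c = 75200 MJ/h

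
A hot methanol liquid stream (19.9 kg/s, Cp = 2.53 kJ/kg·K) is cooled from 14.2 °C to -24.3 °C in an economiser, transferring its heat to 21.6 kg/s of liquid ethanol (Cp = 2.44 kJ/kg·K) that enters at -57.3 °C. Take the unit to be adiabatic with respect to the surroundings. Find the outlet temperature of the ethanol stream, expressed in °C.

Heat released by hot stream: Q = 19.9 × 2.53 × (14.2 − -24.3) = 1938.4 kJ/s
Energy balance on cold side (adiabatic exchanger): Q = ṁ_c·Cp_c·(T_c,out − T_c,in)
T_c,out = -57.3 + 1938.4/(21.6 × 2.44) = -20.522 °C

T_c,out = -20.5 °C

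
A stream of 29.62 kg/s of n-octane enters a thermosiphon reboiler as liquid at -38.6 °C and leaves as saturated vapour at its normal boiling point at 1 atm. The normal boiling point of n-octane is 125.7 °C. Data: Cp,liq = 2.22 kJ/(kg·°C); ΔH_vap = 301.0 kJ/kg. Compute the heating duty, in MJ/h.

Q = 71000 MJ/h

liquid -38.6→125.7 °C: 364.75 kJ/kg
vaporisation at 125.7 °C: 301 kJ/kg
Δh = 364.75 + 301 = 665.75 kJ/kg
Q = ṁ·Δh = 29.62 kg/s × 665.75 kJ/kg = 19719 kJ/s
|Q| = 19719 kW = 70990 MJ/h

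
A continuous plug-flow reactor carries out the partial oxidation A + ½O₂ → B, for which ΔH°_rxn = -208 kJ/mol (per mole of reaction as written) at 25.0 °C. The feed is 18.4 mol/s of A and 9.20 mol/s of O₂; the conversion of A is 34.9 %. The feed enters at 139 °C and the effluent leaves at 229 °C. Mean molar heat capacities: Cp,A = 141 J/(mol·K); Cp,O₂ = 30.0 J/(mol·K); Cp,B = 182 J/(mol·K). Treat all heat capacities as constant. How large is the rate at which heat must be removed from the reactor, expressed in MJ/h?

Q_out = 3760 MJ/h

Extent of reaction ξ = 0.349 × 18.4 = 6.4216 mol/s
Reaction term: ξ·ΔH°_rxn = 6.4216 × -208 = -1335.7 kJ/s
Sensible, feed 139→25 °C: -327.23 kJ/s
Outlet flows (mol/s): A 11.978, O₂ 5.9892, B 6.4216
Sensible, products 25→229 °C: 619.62 kJ/s
Q = ΔH = -1043.3 kJ/s = -1043.3 kW
Heat removed = 3755.9 MJ/h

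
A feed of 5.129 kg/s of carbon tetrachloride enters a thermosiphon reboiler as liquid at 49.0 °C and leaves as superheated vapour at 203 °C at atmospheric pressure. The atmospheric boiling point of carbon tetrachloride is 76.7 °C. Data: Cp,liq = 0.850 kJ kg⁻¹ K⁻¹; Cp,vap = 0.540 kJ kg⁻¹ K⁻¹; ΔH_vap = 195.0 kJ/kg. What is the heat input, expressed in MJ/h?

Q = 5290 MJ/h

liquid 49.0→76.7 °C: 23.545 kJ/kg
vaporisation at 76.7 °C: 195 kJ/kg
vapour 76.7→203 °C: 68.202 kJ/kg
Δh = 23.545 + 195 + 68.202 = 286.75 kJ/kg
Q = ṁ·Δh = 5.129 kg/s × 286.75 kJ/kg = 1470.7 kJ/s
|Q| = 1470.7 kW = 5294.6 MJ/h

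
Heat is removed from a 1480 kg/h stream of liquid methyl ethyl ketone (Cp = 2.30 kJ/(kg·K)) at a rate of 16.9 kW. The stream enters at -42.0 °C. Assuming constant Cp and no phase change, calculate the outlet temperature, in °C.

Q = 16.9 kW = 60840 kJ/h
ΔT = Q/(ṁ·Cp) = 60840/(1480×2.30) = 17.873 K
T_out = -42.0 − 17.873 = -59.873 °C

T_out = -59.9 °C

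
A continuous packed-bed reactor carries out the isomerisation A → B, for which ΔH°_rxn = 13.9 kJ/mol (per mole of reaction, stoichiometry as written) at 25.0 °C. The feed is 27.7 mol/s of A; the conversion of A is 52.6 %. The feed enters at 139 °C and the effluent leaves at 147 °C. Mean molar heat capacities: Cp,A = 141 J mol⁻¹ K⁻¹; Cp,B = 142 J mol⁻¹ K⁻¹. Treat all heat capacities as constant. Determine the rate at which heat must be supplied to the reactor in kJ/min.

Extent of reaction ξ = 0.526 × 27.7 = 14.57 mol/s
Reaction term: ξ·ΔH°_rxn = 14.57 × 13.9 = 202.53 kJ/s
Sensible, feed 139→25 °C: -445.25 kJ/s
Outlet flows (mol/s): A 13.13, B 14.57
Sensible, products 25→147 °C: 478.27 kJ/s
Q = ΔH = 235.55 kJ/s = 235.55 kW
Heat supplied = 14133 kJ/min

Q_in = 14100 kJ/min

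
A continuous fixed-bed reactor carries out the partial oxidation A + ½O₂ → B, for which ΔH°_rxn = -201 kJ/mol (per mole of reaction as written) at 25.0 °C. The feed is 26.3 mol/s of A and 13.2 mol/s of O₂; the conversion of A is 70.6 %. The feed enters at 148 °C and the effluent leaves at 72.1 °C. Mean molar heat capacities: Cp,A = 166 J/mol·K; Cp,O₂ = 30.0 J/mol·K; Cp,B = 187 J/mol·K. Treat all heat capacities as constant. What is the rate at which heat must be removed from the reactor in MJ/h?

Extent of reaction ξ = 0.706 × 26.3 = 18.568 mol/s
Reaction term: ξ·ΔH°_rxn = 18.568 × -201 = -3732.1 kJ/s
Sensible, feed 148→25 °C: -585.7 kJ/s
Outlet flows (mol/s): A 7.7322, O₂ 3.9161, B 18.568
Sensible, products 25→72.1 °C: 229.53 kJ/s
Q = ΔH = -4088.3 kJ/s = -4088.3 kW
Heat removed = 14718 MJ/h

Q_out = 14700 MJ/h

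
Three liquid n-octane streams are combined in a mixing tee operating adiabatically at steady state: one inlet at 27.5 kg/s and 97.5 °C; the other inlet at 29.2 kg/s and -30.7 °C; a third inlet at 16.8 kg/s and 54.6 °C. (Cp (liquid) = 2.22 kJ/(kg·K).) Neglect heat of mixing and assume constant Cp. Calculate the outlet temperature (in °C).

T_out = 36.8 °C

Energy balance with Q = 0: Σ ṁᵢCp,ᵢ(T_out − Tᵢ) = 0
T_out = Σ ṁᵢCp,ᵢTᵢ / Σ ṁᵢCp,ᵢ
      = 5998.6 / 163.17 = 36.763 °C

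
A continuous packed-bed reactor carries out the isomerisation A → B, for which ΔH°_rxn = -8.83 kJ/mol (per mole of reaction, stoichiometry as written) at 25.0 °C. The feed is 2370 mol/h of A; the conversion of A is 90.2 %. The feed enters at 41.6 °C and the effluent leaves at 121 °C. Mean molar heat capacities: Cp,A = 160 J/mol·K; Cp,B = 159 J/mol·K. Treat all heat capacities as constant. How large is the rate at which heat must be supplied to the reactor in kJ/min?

Q_in = 184 kJ/min

Extent of reaction ξ = 0.902 × 2370 = 2137.7 mol/h
Reaction term: ξ·ΔH°_rxn = 2137.7 × -8.83 = -18876 kJ/h
Sensible, feed 41.6→25 °C: -6294.7 kJ/h
Outlet flows (mol/h): A 232.26, B 2137.7
Sensible, products 25→121 °C: 36198 kJ/h
Q = ΔH = 11027 kJ/h = 3.0631 kW
Heat supplied = 183.78 kJ/min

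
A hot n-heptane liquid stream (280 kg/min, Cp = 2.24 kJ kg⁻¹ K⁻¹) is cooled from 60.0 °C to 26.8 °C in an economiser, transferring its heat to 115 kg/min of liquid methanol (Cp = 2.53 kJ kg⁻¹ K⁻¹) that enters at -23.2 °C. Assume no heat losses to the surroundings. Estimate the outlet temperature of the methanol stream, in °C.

T_c,out = 48.4 °C

Heat released by hot stream: Q = 280 × 2.24 × (60.0 − 26.8) = 20823 kJ/min
Energy balance on cold side (adiabatic exchanger): Q = ṁ_c·Cp_c·(T_c,out − T_c,in)
T_c,out = -23.2 + 20823/(115 × 2.53) = 48.369 °C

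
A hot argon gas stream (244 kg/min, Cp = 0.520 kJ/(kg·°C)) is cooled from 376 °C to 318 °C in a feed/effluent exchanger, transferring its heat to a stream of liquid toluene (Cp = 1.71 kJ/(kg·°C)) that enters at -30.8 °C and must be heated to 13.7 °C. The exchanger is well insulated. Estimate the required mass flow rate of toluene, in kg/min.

ṁ_c = 96.7 kg/min

Heat released by hot stream: Q = 244 × 0.520 × (376 − 318) = 7359 kJ/min
Energy balance on cold side (adiabatic exchanger): Q = ṁ_c·Cp_c·(T_c,out − T_c,in)
ṁ_c = 7359 / [1.71 × (13.7 − -30.8)] = 96.709 kg/min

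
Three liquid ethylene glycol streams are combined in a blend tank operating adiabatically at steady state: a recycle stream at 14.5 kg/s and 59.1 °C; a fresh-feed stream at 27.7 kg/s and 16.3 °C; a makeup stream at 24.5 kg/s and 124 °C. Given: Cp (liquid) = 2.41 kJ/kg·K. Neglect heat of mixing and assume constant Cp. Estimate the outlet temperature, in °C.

T_out = 65.2 °C

No heat crosses the boundary, so H_out = H_in.
T_out = Σ ṁᵢCp,ᵢTᵢ / Σ ṁᵢCp,ᵢ
      = 10475 / 160.75 = 65.164 °C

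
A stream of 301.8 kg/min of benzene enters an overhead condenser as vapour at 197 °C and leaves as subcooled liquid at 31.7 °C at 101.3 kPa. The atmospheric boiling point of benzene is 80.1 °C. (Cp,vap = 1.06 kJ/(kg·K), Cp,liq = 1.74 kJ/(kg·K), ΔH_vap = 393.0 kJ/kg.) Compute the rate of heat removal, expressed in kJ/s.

vapour 197→80.1 °C: -123.91 kJ/kg
condensation at 80.1 °C: -393 kJ/kg
liquid 80.1→31.7 °C: -84.216 kJ/kg
Δh = -123.91 + -393 + -84.216 = -601.13 kJ/kg
Q = ṁ·Δh = 301.8 kg/min × -601.13 kJ/kg = -181420 kJ/min
|Q| = 3023.7 kW

Q_c = 3020 kJ/s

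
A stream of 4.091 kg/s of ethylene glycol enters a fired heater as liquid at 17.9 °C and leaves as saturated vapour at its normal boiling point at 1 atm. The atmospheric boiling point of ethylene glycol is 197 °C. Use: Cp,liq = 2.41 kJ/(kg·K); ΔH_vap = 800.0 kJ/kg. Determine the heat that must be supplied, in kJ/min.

Q = 302000 kJ/min

liquid 17.9→197 °C: 431.63 kJ/kg
vaporisation at 197 °C: 800 kJ/kg
Δh = 431.63 + 800 = 1231.6 kJ/kg
Q = ṁ·Δh = 4.091 kg/s × 1231.6 kJ/kg = 5038.6 kJ/s
|Q| = 5038.6 kW = 302320 kJ/min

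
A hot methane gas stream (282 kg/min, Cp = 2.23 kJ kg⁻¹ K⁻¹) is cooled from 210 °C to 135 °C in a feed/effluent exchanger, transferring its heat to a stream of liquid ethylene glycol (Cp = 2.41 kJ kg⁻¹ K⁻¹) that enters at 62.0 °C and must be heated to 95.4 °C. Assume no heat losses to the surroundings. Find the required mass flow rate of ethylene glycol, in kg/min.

ṁ_c = 586 kg/min

Heat released by hot stream: Q = 282 × 2.23 × (210 − 135) = 47164 kJ/min
Energy balance on cold side (adiabatic exchanger): Q = ṁ_c·Cp_c·(T_c,out − T_c,in)
ṁ_c = 47164 / [2.41 × (95.4 − 62.0)] = 585.94 kg/min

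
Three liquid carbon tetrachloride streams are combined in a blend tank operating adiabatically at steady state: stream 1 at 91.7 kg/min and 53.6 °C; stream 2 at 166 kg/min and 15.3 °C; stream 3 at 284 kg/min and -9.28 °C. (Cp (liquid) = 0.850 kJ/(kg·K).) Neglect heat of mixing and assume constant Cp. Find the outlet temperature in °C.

T_out = 8.90 °C

No heat crosses the boundary, so H_out = H_in.
T_out = Σ ṁᵢCp,ᵢTᵢ / Σ ṁᵢCp,ᵢ
      = 4096.5 / 460.44 = 8.8968 °C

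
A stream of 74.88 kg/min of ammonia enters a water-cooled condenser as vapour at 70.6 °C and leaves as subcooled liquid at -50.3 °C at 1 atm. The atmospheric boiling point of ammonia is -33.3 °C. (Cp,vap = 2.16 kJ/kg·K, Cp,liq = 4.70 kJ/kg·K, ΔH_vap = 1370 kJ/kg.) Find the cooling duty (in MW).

Q_c = 2.09 MW

vapour 70.6→-33.3 °C: -224.42 kJ/kg
condensation at -33.3 °C: -1370 kJ/kg
liquid -33.3→-50.3 °C: -79.9 kJ/kg
Δh = -224.42 + -1370 + -79.9 = -1674.3 kJ/kg
Q = ṁ·Δh = 74.88 kg/min × -1674.3 kJ/kg = -125370 kJ/min
|Q| = 2089.6 kW = 2.0896 MW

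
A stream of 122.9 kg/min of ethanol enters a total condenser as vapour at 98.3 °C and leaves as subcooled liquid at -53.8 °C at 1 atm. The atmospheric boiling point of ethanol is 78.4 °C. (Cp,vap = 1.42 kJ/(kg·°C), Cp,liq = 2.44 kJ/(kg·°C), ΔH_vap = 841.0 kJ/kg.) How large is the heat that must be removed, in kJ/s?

Q_c = 2440 kJ/s

vapour 98.3→78.4 °C: -28.258 kJ/kg
condensation at 78.4 °C: -841 kJ/kg
liquid 78.4→-53.8 °C: -322.57 kJ/kg
Δh = -28.258 + -841 + -322.57 = -1191.8 kJ/kg
Q = ṁ·Δh = 122.9 kg/min × -1191.8 kJ/kg = -146480 kJ/min
|Q| = 2441.3 kW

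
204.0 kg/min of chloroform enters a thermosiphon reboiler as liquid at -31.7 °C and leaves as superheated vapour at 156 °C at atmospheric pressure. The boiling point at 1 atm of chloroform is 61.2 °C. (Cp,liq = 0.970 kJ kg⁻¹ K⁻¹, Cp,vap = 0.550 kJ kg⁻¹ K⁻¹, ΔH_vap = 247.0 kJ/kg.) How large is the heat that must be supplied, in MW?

Q = 1.32 MW

liquid -31.7→61.2 °C: 90.113 kJ/kg
vaporisation at 61.2 °C: 247 kJ/kg
vapour 61.2→156 °C: 52.14 kJ/kg
Δh = 90.113 + 247 + 52.14 = 389.25 kJ/kg
Q = ṁ·Δh = 204.0 kg/min × 389.25 kJ/kg = 79408 kJ/min
|Q| = 1323.5 kW = 1.3235 MW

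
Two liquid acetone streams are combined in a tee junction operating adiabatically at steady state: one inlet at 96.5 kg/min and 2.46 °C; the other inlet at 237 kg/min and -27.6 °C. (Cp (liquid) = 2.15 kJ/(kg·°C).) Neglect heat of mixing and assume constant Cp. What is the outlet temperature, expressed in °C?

Energy balance with Q = 0: Σ ṁᵢCp,ᵢ(T_out − Tᵢ) = 0
Σ ṁᵢCp,ᵢTᵢ = 96.5×2.15×2.46 + 237×2.15×-27.6 = -13553
Σ ṁᵢCp,ᵢ = 96.5×2.15 + 237×2.15 = 717.02
T_out = -13553 / 717.02 = -18.902 °C

T_out = -18.9 °C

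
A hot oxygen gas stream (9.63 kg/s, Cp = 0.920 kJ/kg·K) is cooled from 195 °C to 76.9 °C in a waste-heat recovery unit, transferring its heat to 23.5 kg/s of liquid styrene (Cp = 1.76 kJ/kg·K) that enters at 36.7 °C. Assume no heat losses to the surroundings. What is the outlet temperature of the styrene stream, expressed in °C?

T_c,out = 62.0 °C

Heat released by hot stream: Q = 9.63 × 0.920 × (195 − 76.9) = 1046.3 kJ/s
Energy balance on cold side (adiabatic exchanger): Q = ṁ_c·Cp_c·(T_c,out − T_c,in)
T_c,out = 36.7 + 1046.3/(23.5 × 1.76) = 61.998 °C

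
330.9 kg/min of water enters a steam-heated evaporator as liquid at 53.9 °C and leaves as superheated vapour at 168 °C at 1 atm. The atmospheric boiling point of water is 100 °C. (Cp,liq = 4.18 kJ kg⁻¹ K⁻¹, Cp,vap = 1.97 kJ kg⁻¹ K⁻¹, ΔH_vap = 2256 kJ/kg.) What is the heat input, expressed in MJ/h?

Q = 51300 MJ/h

liquid 53.9→100 °C: 192.7 kJ/kg
vaporisation at 100 °C: 2256 kJ/kg
vapour 100→168 °C: 133.96 kJ/kg
Δh = 192.7 + 2256 + 133.96 = 2582.7 kJ/kg
Q = ṁ·Δh = 330.9 kg/min × 2582.7 kJ/kg = 854600 kJ/min
|Q| = 14243 kW = 51276 MJ/h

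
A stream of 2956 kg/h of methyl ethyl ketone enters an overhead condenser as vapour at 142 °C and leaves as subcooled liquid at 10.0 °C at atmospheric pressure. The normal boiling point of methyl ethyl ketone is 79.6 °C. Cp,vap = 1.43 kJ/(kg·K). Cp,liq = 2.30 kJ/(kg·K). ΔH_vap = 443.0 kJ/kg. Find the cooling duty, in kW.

vapour 142→79.6 °C: -89.232 kJ/kg
condensation at 79.6 °C: -443 kJ/kg
liquid 79.6→10.0 °C: -160.08 kJ/kg
Δh = -89.232 + -443 + -160.08 = -692.31 kJ/kg
Q = ṁ·Δh = 2956 kg/h × -692.31 kJ/kg = -2.0465e+06 kJ/h
|Q| = 568.47 kW

Q_c = 568 kW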